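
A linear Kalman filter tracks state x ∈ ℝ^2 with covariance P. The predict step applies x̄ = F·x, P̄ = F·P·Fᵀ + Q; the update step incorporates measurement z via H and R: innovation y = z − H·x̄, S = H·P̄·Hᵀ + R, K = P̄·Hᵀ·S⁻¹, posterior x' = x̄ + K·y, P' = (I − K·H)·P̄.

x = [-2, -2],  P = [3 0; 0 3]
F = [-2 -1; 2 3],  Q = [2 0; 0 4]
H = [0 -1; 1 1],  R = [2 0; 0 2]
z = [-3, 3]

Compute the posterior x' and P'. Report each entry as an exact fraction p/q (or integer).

x' = [77/208, 259/104]
P' = [307/104 -83/52; -83/52 47/26]

x̄ = F·x = [6, -10]
P̄ = F·P·Fᵀ + Q = [17 -21; -21 43]
y = z − H·x̄ = [-13, 7]
S = H·P̄·Hᵀ + R = [45 -22; -22 20]
K = P̄·Hᵀ·S⁻¹ = [83/104 141/208; -47/52 11/104]
x' = x̄ + K·y = [77/208, 259/104]
P' = (I − K·H)·P̄ = [307/104 -83/52; -83/52 47/26]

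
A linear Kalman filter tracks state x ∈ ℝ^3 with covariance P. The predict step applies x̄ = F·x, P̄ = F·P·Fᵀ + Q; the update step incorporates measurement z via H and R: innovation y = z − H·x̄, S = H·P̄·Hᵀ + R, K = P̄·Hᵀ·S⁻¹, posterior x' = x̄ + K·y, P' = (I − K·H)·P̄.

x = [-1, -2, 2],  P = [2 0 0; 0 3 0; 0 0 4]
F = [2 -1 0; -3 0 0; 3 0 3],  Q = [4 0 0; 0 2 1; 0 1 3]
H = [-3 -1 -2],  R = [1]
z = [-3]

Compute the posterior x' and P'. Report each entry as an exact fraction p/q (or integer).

x̄ = F·x = [0, 3, 3]
P̄ = F·P·Fᵀ + Q = [15 -12 12; -12 20 -17; 12 -17 57]
y = z − H·x̄ = [6]
S = H·P̄·Hᵀ + R = [388]
K = P̄·Hᵀ·S⁻¹ = [-57/388; 25/194; -133/388]
x' = x̄ + K·y = [-171/194, 366/97, 183/194]
P' = (I − K·H)·P̄ = [2571/388 -903/194 -2925/388; -903/194 1315/97 27/194; -2925/388 27/194 4427/388]

x' = [-171/194, 366/97, 183/194]
P' = [2571/388 -903/194 -2925/388; -903/194 1315/97 27/194; -2925/388 27/194 4427/388]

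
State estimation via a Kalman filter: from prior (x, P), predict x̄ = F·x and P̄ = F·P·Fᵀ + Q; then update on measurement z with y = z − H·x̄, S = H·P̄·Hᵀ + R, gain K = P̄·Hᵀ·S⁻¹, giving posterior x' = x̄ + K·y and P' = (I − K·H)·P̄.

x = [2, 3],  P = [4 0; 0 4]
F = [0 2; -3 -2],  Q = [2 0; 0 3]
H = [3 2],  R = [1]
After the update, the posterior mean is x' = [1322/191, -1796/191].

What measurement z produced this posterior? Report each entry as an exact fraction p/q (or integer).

z = [2]

x̄ = F·x = [6, -12]
P̄ = F·P·Fᵀ + Q = [18 -16; -16 55]
S = H·P̄·Hᵀ + R = [191]
K = P̄·Hᵀ·S⁻¹ = [22/191; 62/191]
x' − x̄ = [176/191, 496/191] = K·y
y = (KᵀK)⁻¹·Kᵀ·(x' − x̄) = [8]
z = y + H·x̄ = [8] + [-6] = [2]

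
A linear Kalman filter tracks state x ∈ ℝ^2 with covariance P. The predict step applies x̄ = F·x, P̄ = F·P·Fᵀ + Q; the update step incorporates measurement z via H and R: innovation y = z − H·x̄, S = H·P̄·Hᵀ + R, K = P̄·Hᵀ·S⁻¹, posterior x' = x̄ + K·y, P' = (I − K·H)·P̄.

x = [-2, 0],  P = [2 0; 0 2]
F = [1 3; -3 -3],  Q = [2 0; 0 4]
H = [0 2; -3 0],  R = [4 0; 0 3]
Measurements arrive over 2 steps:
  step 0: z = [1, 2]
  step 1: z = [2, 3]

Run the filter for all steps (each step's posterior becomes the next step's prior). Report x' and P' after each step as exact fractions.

step 0: x̄ = F·x = [-2, 6]
step 0: P̄ = F·P·Fᵀ + Q = [22 -24; -24 40]
step 0: y = z − H·x̄ = [-11, -4]
step 0: S = H·P̄·Hᵀ + R = [164 144; 144 201]
step 0: K = P̄·Hᵀ·S⁻¹ = [-12/1019 -326/1019; 476/1019 24/1019]
step 0: x' = x̄ + K·y = [-602/1019, 782/1019]
step 0: P' = (I − K·H)·P̄ = [326/1019 -24/1019; -24/1019 952/1019]
step 1: x̄ = F·x = [1744/1019, -540/1019]
step 1: P̄ = F·P·Fᵀ + Q = [10788/1019 -9258/1019; -9258/1019 15146/1019]
step 1: y = z − H·x̄ = [3118/1019, 8289/1019]
step 1: S = H·P̄·Hᵀ + R = [64660/1019 55548/1019; 55548/1019 100149/1019]
step 1: K = P̄·Hᵀ·S⁻¹ = [-4629/277237 -87024/277237; 121927/277237 9258/277237]
step 1: x' = x̄ + K·y = [-247570/277237, 301472/277237]
step 1: P' = (I − K·H)·P̄ = [87024/277237 -9258/277237; -9258/277237 243854/277237]

step 0: x' = [-602/1019, 782/1019], P' = [326/1019 -24/1019; -24/1019 952/1019]
step 1: x' = [-247570/277237, 301472/277237], P' = [87024/277237 -9258/277237; -9258/277237 243854/277237]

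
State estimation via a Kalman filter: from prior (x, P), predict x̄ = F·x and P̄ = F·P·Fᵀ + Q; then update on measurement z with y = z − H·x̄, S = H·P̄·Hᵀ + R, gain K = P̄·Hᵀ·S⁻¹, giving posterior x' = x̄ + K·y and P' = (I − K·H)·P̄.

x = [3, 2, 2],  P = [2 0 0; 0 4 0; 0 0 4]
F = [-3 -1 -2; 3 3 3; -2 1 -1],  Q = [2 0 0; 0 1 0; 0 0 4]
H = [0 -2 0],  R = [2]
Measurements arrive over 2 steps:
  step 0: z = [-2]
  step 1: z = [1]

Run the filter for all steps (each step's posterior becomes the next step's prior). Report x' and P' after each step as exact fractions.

step 0: x̄ = F·x = [-15, 21, -6]
step 0: P̄ = F·P·Fᵀ + Q = [40 -54 16; -54 91 -12; 16 -12 20]
step 0: y = z − H·x̄ = [40]
step 0: S = H·P̄·Hᵀ + R = [366]
step 0: K = P̄·Hᵀ·S⁻¹ = [18/61; -91/183; 4/61]
step 0: x' = x̄ + K·y = [-195/61, 203/183, -206/61]
step 0: P' = (I − K·H)·P̄ = [496/61 -18/61 544/61; -18/61 91/183 -4/61; 544/61 -4/61 1124/61]
step 1: x̄ = F·x = [2788/183, -1000/61, 1991/183]
step 1: P̄ = F·P·Fᵀ + Q = [46549/183 -19207/61 27071/183; -19207/61 24310/61 -11099/61; 27071/183 -11099/61 16915/183]
step 1: y = z − H·x̄ = [-1939/61]
step 1: S = H·P̄·Hᵀ + R = [97362/61]
step 1: K = P̄·Hᵀ·S⁻¹ = [19207/48681; -24310/48681; 11099/48681]
step 1: x' = x̄ + K·y = [131123/48681, -25310/48681, 176836/48681]
step 1: P' = (I − K·H)·P̄ = [287425/48681 -19207/48681 211871/48681; -19207/48681 24310/48681 -11099/48681; 211871/48681 -11099/48681 460723/48681]

step 0: x' = [-195/61, 203/183, -206/61], P' = [496/61 -18/61 544/61; -18/61 91/183 -4/61; 544/61 -4/61 1124/61]
step 1: x' = [131123/48681, -25310/48681, 176836/48681], P' = [287425/48681 -19207/48681 211871/48681; -19207/48681 24310/48681 -11099/48681; 211871/48681 -11099/48681 460723/48681]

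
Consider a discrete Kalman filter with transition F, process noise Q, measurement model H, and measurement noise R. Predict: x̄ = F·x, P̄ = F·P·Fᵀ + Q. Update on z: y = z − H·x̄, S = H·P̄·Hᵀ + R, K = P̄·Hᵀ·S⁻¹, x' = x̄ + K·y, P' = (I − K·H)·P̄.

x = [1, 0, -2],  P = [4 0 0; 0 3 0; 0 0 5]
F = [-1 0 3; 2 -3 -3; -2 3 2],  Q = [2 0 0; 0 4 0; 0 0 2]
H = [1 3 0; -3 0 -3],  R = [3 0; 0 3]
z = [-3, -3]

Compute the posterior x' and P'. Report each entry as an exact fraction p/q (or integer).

x̄ = F·x = [-7, 8, -6]
P̄ = F·P·Fᵀ + Q = [51 -53 38; -53 92 -73; 38 -73 65]
y = z − H·x̄ = [-20, -42]
S = H·P̄·Hᵀ + R = [564 867; 867 1731]
K = P̄·Hᵀ·S⁻¹ = [707/3565 -904/3565; 19429/74865 6617/74865; -15136/74865 -5783/74865]
x' = x̄ + K·y = [-49/155, -2938/3255, 4192/3255]
P' = (I − K·H)·P̄ = [16803/3565 -4894/3565 -15899/3565; -4894/3565 53687/74865 96157/74865; -15899/3565 96157/74865 339662/74865]

x' = [-49/155, -2938/3255, 4192/3255]
P' = [16803/3565 -4894/3565 -15899/3565; -4894/3565 53687/74865 96157/74865; -15899/3565 96157/74865 339662/74865]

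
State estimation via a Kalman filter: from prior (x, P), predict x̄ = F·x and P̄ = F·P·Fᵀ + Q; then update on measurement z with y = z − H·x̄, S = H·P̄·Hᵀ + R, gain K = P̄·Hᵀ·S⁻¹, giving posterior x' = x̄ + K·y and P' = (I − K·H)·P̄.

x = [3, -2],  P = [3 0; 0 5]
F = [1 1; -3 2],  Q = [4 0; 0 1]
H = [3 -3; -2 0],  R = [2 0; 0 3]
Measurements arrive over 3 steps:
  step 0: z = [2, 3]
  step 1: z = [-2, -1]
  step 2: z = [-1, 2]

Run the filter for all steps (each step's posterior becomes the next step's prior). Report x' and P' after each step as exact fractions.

step 0: x̄ = F·x = [1, -13]
step 0: P̄ = F·P·Fᵀ + Q = [12 1; 1 48]
step 0: y = z − H·x̄ = [-40, 5]
step 0: S = H·P̄·Hᵀ + R = [524 -66; -66 51]
step 0: K = P̄·Hᵀ·S⁻¹ = [33/7456 -1733/3728; -2441/7456 -5177/11184]
step 0: x' = x̄ + K·y = [-5597/3728, -24817/11184]
step 0: P' = (I − K·H)·P̄ = [5199/7456 5177/7456; 5177/7456 20413/22368]
step 1: x̄ = F·x = [-5201/1398, 739/11184]
step 1: P̄ = F·P·Fᵀ + Q = [4892/699 -2687/2796; -2687/2796 58021/22368]
step 1: y = z − H·x̄ = [34891/3728, -5900/699]
step 1: S = H·P̄·Hᵀ + R = [787583/7456 -22255/466; -22255/466 21665/699]
step 1: K = P̄·Hᵀ·S⁻¹ = [320472/4443043 -7563484/22215215; -1068105/4443043 -6851324/22215215]
step 1: x' = x̄ + K·y = [-762052/4443043, 1862898/4443043]
step 1: P' = (I − K·H)·P̄ = [11345226/22215215 10276986/22215215; 10276986/22215215 13837336/22215215]
step 2: x̄ = F·x = [1100846/4443043, 6011952/4443043]
step 2: P̄ = F·P·Fᵀ + Q = [134597394/22215215 -16637992/22215215; -16637992/22215215 56347761/22215215]
step 2: y = z − H·x̄ = [10290275/4443043, 11087778/4443043]
step 2: S = H·P̄·Hᵀ + R = [2062420681/22215215 -907412316/22215215; -907412316/22215215 605035221/22215215]
step 2: K = P̄·Hᵀ·S⁻¹ = [453706158/6368608801 -2153094060/6368608801; -1534711171/6368608801 -5854340636/19105826403]
step 2: x' = x̄ + K·y = [-2744382688/6368608801, 193102037/6368608801]
step 2: P' = (I − K·H)·P̄ = [3229641090/6368608801 2927170318/6368608801; 2927170318/6368608801 11850933296/19105826403]

step 0: x' = [-5597/3728, -24817/11184], P' = [5199/7456 5177/7456; 5177/7456 20413/22368]
step 1: x' = [-762052/4443043, 1862898/4443043], P' = [11345226/22215215 10276986/22215215; 10276986/22215215 13837336/22215215]
step 2: x' = [-2744382688/6368608801, 193102037/6368608801], P' = [3229641090/6368608801 2927170318/6368608801; 2927170318/6368608801 11850933296/19105826403]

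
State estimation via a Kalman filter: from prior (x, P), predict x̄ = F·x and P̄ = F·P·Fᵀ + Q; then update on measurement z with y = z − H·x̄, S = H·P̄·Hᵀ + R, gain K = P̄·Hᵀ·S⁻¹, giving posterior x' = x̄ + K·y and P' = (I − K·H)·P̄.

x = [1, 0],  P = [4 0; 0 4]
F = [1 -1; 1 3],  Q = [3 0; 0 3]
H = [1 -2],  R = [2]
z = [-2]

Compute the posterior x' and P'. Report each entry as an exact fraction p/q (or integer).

x' = [190/217, 311/217]
P' = [1658/217 802/217; 802/217 495/217]

x̄ = F·x = [1, 1]
P̄ = F·P·Fᵀ + Q = [11 -8; -8 43]
y = z − H·x̄ = [-1]
S = H·P̄·Hᵀ + R = [217]
K = P̄·Hᵀ·S⁻¹ = [27/217; -94/217]
x' = x̄ + K·y = [190/217, 311/217]
P' = (I − K·H)·P̄ = [1658/217 802/217; 802/217 495/217]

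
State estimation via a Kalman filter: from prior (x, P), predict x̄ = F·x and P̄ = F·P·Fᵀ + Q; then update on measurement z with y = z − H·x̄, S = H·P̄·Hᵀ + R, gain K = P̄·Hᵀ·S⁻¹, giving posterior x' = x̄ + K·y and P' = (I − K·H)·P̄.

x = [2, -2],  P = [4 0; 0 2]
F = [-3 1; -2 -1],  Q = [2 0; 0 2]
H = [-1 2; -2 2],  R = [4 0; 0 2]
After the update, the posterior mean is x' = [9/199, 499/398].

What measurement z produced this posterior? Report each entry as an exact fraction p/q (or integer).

z = [3, 2]

x̄ = F·x = [-8, -2]
P̄ = F·P·Fᵀ + Q = [40 22; 22 20]
S = H·P̄·Hᵀ + R = [36 28; 28 66]
K = P̄·Hᵀ·S⁻¹ = [159/199 -176/199; 325/398 -81/199]
x' − x̄ = [1601/199, 1295/398] = K·y
y = (KᵀK)⁻¹·Kᵀ·(x' − x̄) = [-1, -10]
z = y + H·x̄ = [-1, -10] + [4, 12] = [3, 2]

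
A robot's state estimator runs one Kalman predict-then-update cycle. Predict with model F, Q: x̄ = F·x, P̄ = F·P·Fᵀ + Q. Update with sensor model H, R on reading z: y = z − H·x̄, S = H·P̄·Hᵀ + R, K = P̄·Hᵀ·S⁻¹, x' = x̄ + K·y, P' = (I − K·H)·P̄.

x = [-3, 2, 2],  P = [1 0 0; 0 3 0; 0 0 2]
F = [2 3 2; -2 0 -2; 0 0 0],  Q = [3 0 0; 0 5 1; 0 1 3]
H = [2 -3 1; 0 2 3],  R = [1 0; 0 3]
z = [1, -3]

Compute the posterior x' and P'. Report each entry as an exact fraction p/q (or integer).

x' = [29960/14513, 17463/29026, -37279/29026]
P' = [110442/14513 59832/14513 -36564/14513; 59832/14513 67683/29026 -38943/29026; -36564/14513 -38943/29026 31055/29026]

x̄ = F·x = [4, 2, 0]
P̄ = F·P·Fᵀ + Q = [42 -12 0; -12 17 1; 0 1 3]
y = z − H·x̄ = [-1, -7]
S = H·P̄·Hᵀ + R = [463 -148; -148 110]
K = P̄·Hᵀ·S⁻¹ = [4824/14513 3324/14513; -1332/14513 6179/29026; 814/14513 5093/29026]
x' = x̄ + K·y = [29960/14513, 17463/29026, -37279/29026]
P' = (I − K·H)·P̄ = [110442/14513 59832/14513 -36564/14513; 59832/14513 67683/29026 -38943/29026; -36564/14513 -38943/29026 31055/29026]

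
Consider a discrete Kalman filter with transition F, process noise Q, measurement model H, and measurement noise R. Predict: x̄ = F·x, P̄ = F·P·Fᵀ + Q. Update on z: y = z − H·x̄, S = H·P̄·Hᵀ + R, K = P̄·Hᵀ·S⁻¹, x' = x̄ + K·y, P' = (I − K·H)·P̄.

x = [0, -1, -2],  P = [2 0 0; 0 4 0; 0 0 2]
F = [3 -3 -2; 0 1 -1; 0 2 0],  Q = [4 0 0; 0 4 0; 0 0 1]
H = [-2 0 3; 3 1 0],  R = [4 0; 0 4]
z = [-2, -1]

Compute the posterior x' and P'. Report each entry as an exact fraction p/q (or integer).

x' = [-12797/34928, 15485/34928, -14883/17464]
P' = [13019/17464 -21035/17464 3413/8732; -21035/17464 76059/17464 -4613/8732; 3413/8732 -4613/8732 2707/4366]

x̄ = F·x = [7, 1, -2]
P̄ = F·P·Fᵀ + Q = [66 -8 -24; -8 10 8; -24 8 17]
y = z − H·x̄ = [18, -23]
S = H·P̄·Hᵀ + R = [709 -572; -572 560]
K = P̄·Hᵀ·S⁻¹ = [-695/8732 9011/34928; 1799/8732 6477/34928; 1177/4366 2813/17464]
x' = x̄ + K·y = [-12797/34928, 15485/34928, -14883/17464]
P' = (I − K·H)·P̄ = [13019/17464 -21035/17464 3413/8732; -21035/17464 76059/17464 -4613/8732; 3413/8732 -4613/8732 2707/4366]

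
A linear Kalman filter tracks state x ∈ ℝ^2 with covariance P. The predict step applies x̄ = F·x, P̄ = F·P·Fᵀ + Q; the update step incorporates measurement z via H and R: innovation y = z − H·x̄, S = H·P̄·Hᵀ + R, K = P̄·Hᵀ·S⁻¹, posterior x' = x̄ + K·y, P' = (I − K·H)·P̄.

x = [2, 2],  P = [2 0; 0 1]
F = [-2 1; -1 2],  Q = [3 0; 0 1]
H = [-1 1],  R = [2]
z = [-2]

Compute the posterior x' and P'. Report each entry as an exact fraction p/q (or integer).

x' = [2, 4/3]
P' = [8 20/3; 20/3 62/9]

x̄ = F·x = [-2, 2]
P̄ = F·P·Fᵀ + Q = [12 6; 6 7]
y = z − H·x̄ = [-6]
S = H·P̄·Hᵀ + R = [9]
K = P̄·Hᵀ·S⁻¹ = [-2/3; 1/9]
x' = x̄ + K·y = [2, 4/3]
P' = (I − K·H)·P̄ = [8 20/3; 20/3 62/9]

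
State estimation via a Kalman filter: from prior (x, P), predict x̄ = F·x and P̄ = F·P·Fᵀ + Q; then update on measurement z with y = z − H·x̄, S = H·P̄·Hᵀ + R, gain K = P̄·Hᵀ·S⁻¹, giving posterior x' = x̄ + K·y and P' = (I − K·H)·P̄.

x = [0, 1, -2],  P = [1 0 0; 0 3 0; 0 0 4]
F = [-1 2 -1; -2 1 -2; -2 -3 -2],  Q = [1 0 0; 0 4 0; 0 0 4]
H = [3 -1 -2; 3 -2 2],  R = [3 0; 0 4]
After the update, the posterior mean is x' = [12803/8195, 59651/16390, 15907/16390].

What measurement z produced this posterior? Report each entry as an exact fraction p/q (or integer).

z = [-1, -1]

x̄ = F·x = [4, 5, 1]
P̄ = F·P·Fᵀ + Q = [18 16 -8; 16 27 11; -8 11 51]
S = H·P̄·Hᵀ + R = [440 -110; -110 102]
K = P̄·Hᵀ·S⁻¹ = [1542/8195 39/149; 829/16390 63/298; -3907/16390 87/298]
x' − x̄ = [-19977/8195, -22299/16390, -483/16390] = K·y
y = (KᵀK)⁻¹·Kᵀ·(x' − x̄) = [-6, -5]
z = y + H·x̄ = [-6, -5] + [5, 4] = [-1, -1]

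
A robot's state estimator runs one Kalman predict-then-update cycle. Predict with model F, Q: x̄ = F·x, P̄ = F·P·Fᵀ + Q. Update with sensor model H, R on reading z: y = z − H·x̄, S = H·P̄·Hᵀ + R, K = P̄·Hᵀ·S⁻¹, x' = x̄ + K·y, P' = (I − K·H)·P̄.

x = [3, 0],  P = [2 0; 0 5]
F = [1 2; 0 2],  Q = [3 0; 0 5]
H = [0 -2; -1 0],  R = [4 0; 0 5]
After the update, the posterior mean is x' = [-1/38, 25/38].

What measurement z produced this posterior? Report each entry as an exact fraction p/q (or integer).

z = [-2, 2]

x̄ = F·x = [3, 0]
P̄ = F·P·Fᵀ + Q = [25 20; 20 25]
S = H·P̄·Hᵀ + R = [104 40; 40 30]
K = P̄·Hᵀ·S⁻¹ = [-5/38 -25/38; -35/76 -1/19]
x' − x̄ = [-115/38, 25/38] = K·y
y = (KᵀK)⁻¹·Kᵀ·(x' − x̄) = [-2, 5]
z = y + H·x̄ = [-2, 5] + [0, -3] = [-2, 2]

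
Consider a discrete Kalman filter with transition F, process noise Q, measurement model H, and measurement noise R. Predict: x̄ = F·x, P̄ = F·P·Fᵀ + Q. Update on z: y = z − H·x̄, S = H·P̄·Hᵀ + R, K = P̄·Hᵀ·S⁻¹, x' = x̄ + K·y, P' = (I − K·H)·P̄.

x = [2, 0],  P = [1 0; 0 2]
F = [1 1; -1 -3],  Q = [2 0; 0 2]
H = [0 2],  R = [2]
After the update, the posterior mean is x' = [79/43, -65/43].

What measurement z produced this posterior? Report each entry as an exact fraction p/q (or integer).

x̄ = F·x = [2, -2]
P̄ = F·P·Fᵀ + Q = [5 -7; -7 21]
S = H·P̄·Hᵀ + R = [86]
K = P̄·Hᵀ·S⁻¹ = [-7/43; 21/43]
x' − x̄ = [-7/43, 21/43] = K·y
y = (KᵀK)⁻¹·Kᵀ·(x' − x̄) = [1]
z = y + H·x̄ = [1] + [-4] = [-3]

z = [-3]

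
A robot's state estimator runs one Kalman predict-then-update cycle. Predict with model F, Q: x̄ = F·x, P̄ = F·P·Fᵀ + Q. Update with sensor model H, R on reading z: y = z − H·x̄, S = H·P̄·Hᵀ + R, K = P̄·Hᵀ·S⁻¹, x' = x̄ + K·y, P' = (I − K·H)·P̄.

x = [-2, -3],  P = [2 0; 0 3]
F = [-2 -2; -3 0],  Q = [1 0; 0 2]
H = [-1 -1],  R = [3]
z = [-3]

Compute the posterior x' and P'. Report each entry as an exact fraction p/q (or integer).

x̄ = F·x = [10, 6]
P̄ = F·P·Fᵀ + Q = [21 12; 12 20]
y = z − H·x̄ = [13]
S = H·P̄·Hᵀ + R = [68]
K = P̄·Hᵀ·S⁻¹ = [-33/68; -8/17]
x' = x̄ + K·y = [251/68, -2/17]
P' = (I − K·H)·P̄ = [339/68 -60/17; -60/17 84/17]

x' = [251/68, -2/17]
P' = [339/68 -60/17; -60/17 84/17]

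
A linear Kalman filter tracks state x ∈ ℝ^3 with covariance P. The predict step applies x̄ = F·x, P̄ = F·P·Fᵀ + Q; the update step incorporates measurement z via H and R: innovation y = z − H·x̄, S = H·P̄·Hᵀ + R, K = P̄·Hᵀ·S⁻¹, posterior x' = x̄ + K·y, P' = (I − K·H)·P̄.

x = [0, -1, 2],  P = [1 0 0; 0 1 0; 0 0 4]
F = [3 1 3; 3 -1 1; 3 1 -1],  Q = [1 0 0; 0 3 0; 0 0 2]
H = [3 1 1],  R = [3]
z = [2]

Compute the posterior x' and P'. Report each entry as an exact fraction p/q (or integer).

x̄ = F·x = [5, 3, -3]
P̄ = F·P·Fᵀ + Q = [47 20 -2; 20 17 4; -2 4 16]
y = z − H·x̄ = [-13]
S = H·P̄·Hᵀ + R = [575]
K = P̄·Hᵀ·S⁻¹ = [159/575; 81/575; 14/575]
x' = x̄ + K·y = [808/575, 672/575, -1907/575]
P' = (I − K·H)·P̄ = [1744/575 -1379/575 -3376/575; -1379/575 3214/575 1166/575; -3376/575 1166/575 9004/575]

x' = [808/575, 672/575, -1907/575]
P' = [1744/575 -1379/575 -3376/575; -1379/575 3214/575 1166/575; -3376/575 1166/575 9004/575]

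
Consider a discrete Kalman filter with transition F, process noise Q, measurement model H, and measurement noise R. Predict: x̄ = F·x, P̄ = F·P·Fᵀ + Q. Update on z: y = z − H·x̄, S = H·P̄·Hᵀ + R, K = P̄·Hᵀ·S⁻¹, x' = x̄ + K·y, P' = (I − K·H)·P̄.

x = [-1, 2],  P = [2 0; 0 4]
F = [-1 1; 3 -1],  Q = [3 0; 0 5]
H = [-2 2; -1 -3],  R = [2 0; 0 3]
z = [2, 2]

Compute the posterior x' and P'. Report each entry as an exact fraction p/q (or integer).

x̄ = F·x = [3, -5]
P̄ = F·P·Fᵀ + Q = [9 -10; -10 27]
y = z − H·x̄ = [18, -10]
S = H·P̄·Hᵀ + R = [226 -184; -184 195]
K = P̄·Hᵀ·S⁻¹ = [-1773/5107 -1123/5107; 683/5107 -1215/5107]
x' = x̄ + K·y = [-5363/5107, -1091/5107]
P' = (I − K·H)·P̄ = [2172/5107 399/5107; 399/5107 1082/5107]

x' = [-5363/5107, -1091/5107]
P' = [2172/5107 399/5107; 399/5107 1082/5107]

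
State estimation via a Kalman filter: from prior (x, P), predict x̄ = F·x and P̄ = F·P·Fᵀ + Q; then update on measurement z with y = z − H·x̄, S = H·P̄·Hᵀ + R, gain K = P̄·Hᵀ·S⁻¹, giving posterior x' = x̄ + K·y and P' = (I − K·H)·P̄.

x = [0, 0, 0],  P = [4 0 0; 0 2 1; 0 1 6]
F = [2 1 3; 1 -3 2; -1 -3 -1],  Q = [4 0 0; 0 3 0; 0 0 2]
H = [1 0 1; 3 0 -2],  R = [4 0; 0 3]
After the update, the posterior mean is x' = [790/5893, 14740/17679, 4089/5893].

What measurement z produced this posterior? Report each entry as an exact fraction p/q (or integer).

z = [1, -1]

x̄ = F·x = [0, 0, 0]
P̄ = F·P·Fᵀ + Q = [82 31 -42; 31 37 -1; -42 -1 36]
S = H·P̄·Hᵀ + R = [38 132; 132 1389]
K = P̄·Hᵀ·S⁻¹ = [2000/5893 1210/5893; 4855/5893 -175/17679; 2967/5893 -1122/5893]
x' − x̄ = [790/5893, 14740/17679, 4089/5893] = K·y
y = (KᵀK)⁻¹·Kᵀ·(x' − x̄) = [1, -1]
z = y + H·x̄ = [1, -1] + [0, 0] = [1, -1]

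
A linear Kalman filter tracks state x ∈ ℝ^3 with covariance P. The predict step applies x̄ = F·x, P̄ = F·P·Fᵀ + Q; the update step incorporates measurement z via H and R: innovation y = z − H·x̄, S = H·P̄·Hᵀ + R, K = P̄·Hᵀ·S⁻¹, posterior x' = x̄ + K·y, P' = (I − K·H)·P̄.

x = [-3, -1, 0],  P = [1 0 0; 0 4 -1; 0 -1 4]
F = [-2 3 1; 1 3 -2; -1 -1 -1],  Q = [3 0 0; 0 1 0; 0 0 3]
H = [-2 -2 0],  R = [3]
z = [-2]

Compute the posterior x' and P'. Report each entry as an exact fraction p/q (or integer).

x' = [3109/663, -2458/663, 2428/663]
P' = [7583/663 -7373/663 -2710/663; -7373/663 7658/663 2668/663; -2710/663 2668/663 5846/663]

x̄ = F·x = [3, -6, 4]
P̄ = F·P·Fᵀ + Q = [41 29 -10; 29 66 -4; -10 -4 10]
y = z − H·x̄ = [-8]
S = H·P̄·Hᵀ + R = [663]
K = P̄·Hᵀ·S⁻¹ = [-140/663; -190/663; 28/663]
x' = x̄ + K·y = [3109/663, -2458/663, 2428/663]
P' = (I − K·H)·P̄ = [7583/663 -7373/663 -2710/663; -7373/663 7658/663 2668/663; -2710/663 2668/663 5846/663]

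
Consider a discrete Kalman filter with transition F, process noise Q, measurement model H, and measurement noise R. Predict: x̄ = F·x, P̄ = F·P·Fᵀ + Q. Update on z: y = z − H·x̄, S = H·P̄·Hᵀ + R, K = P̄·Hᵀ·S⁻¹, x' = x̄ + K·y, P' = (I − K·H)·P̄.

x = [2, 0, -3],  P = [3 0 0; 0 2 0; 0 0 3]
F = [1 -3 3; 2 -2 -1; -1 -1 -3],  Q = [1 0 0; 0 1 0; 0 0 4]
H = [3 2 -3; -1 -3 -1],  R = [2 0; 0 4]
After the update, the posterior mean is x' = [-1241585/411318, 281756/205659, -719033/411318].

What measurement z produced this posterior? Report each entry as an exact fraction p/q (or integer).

x̄ = F·x = [-7, 7, 7]
P̄ = F·P·Fᵀ + Q = [49 9 -24; 9 24 7; -24 7 36]
S = H·P̄·Hᵀ + R = [1319 -233; -233 353]
K = P̄·Hᵀ·S⁻¹ = [71545/411318 -13367/411318; -721/205659 -51745/205659; -66287/411318 -82205/411318]
x' − x̄ = [1637641/411318, -1157857/205659, -3598259/411318] = K·y
y = (KᵀK)⁻¹·Kᵀ·(x' − x̄) = [27, 22]
z = y + H·x̄ = [27, 22] + [-28, -21] = [-1, 1]

z = [-1, 1]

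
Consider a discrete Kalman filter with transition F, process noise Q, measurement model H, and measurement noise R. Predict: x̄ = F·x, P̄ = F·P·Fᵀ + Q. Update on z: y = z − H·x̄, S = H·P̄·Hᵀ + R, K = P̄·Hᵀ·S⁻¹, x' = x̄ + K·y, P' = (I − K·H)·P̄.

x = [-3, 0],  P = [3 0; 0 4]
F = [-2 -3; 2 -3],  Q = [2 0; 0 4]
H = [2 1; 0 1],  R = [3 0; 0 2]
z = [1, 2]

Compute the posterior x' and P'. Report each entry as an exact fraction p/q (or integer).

x̄ = F·x = [6, -6]
P̄ = F·P·Fᵀ + Q = [50 24; 24 52]
y = z − H·x̄ = [-5, 8]
S = H·P̄·Hᵀ + R = [351 100; 100 54]
K = P̄·Hᵀ·S⁻¹ = [2148/4477 -1988/4477; 100/4477 4126/4477]
x' = x̄ + K·y = [218/4477, 5646/4477]
P' = (I − K·H)·P̄ = [5210/4477 -3976/4477; -3976/4477 8252/4477]

x' = [218/4477, 5646/4477]
P' = [5210/4477 -3976/4477; -3976/4477 8252/4477]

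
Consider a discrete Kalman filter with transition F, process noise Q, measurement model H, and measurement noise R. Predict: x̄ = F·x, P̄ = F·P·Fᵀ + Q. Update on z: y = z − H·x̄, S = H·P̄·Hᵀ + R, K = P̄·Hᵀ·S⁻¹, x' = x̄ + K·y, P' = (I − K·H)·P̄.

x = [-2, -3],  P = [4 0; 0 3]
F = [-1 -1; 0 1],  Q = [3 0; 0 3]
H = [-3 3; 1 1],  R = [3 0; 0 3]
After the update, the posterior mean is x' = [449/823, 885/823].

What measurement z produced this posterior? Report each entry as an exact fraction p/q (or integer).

x̄ = F·x = [5, -3]
P̄ = F·P·Fᵀ + Q = [10 -3; -3 6]
S = H·P̄·Hᵀ + R = [201 -12; -12 13]
K = P̄·Hᵀ·S⁻¹ = [-141/823 313/823; 129/823 309/823]
x' − x̄ = [-3666/823, 3354/823] = K·y
y = (KᵀK)⁻¹·Kᵀ·(x' − x̄) = [26, 0]
z = y + H·x̄ = [26, 0] + [-24, 2] = [2, 2]

z = [2, 2]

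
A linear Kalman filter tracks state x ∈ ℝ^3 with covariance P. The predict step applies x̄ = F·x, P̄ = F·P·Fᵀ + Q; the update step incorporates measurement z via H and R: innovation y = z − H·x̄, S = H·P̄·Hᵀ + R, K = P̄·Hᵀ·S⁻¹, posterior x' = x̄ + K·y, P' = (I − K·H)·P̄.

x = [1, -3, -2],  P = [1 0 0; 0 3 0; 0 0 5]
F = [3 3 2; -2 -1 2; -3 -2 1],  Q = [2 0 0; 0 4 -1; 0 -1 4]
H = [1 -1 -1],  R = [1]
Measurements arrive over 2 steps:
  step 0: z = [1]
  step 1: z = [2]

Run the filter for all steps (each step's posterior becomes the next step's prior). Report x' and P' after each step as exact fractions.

step 0: x̄ = F·x = [-10, -3, 1]
step 0: P̄ = F·P·Fᵀ + Q = [58 5 -17; 5 31 21; -17 21 30]
step 0: y = z − H·x̄ = [9]
step 0: S = H·P̄·Hᵀ + R = [186]
step 0: K = P̄·Hᵀ·S⁻¹ = [35/93; -47/186; -34/93]
step 0: x' = x̄ + K·y = [-205/31, -327/62, -71/31]
step 0: P' = (I − K·H)·P̄ = [2944/93 2110/93 799/93; 2110/93 3557/186 355/93; 799/93 355/93 478/93]
step 1: x̄ = F·x = [-2495/62, 863/62, 871/31]
step 1: P̄ = F·P·Fᵀ + Q = [192857/186 -74119/186 -70613/93; -74119/186 32933/186 28687/93; -70613/93 28687/93 53566/93]
step 1: y = z − H·x̄ = [2612/31]
step 1: S = H·P̄·Hᵀ + R = [439273/93]
step 1: K = P̄·Hᵀ·S⁻¹ = [204101/439273; -82213/439273; -152866/439273]
step 1: x' = x̄ + K·y = [-960081/878546, -1625423/878546, -538039/439273]
step 1: P' = (I − K·H)·P̄ = [15079963/878546 10763823/878546 1953969/439273; 10763823/878546 10200247/878546 364001/439273; 1953969/439273 364001/439273 1742834/439273]

step 0: x' = [-205/31, -327/62, -71/31], P' = [2944/93 2110/93 799/93; 2110/93 3557/186 355/93; 799/93 355/93 478/93]
step 1: x' = [-960081/878546, -1625423/878546, -538039/439273], P' = [15079963/878546 10763823/878546 1953969/439273; 10763823/878546 10200247/878546 364001/439273; 1953969/439273 364001/439273 1742834/439273]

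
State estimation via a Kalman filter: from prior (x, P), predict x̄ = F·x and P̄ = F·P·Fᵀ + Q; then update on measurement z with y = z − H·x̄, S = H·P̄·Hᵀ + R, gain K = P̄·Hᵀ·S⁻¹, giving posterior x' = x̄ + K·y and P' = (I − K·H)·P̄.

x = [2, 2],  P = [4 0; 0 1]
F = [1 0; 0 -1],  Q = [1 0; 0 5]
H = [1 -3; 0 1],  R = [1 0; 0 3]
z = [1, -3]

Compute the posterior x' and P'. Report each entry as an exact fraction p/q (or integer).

x' = [1/8, -5/12]
P' = [95/24 5/4; 5/4 1/2]

x̄ = F·x = [2, -2]
P̄ = F·P·Fᵀ + Q = [5 0; 0 6]
y = z − H·x̄ = [-7, -1]
S = H·P̄·Hᵀ + R = [60 -18; -18 9]
K = P̄·Hᵀ·S⁻¹ = [5/24 5/12; -1/4 1/6]
x' = x̄ + K·y = [1/8, -5/12]
P' = (I − K·H)·P̄ = [95/24 5/4; 5/4 1/2]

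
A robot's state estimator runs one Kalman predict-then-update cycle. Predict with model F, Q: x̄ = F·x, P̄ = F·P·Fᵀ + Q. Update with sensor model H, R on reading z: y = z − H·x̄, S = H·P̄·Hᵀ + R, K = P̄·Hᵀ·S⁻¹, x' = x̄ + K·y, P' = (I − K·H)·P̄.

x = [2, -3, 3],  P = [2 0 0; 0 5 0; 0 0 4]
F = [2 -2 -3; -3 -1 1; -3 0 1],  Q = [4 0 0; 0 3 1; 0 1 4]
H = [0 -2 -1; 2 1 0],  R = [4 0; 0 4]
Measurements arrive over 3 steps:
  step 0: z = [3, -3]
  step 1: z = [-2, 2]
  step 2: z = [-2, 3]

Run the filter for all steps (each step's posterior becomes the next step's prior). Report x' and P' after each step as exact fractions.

step 0: x' = [-82101/60059, -11135/60059, -157487/60059], P' = [72532/60059 -31336/60059 20920/60059; -31336/60059 71580/60059 -59992/60059; 20920/60059 -59992/60059 189884/60059]
step 1: x' = [191340401/187644447, 112229276/187644447, 204164458/187644447], P' = [674552392/562933341 -299781056/562933341 207275552/562933341; -299781056/562933341 628265428/562933341 -510488344/562933341; 207275552/562933341 -510488344/562933341 1699104244/562933341]
step 2: x' = [1428061999700/1679931074397, 2840439598417/5039793223191, 197107824032/559977024799], P' = [669584264952/559977024799 -886595995712/1679931074397 202609492192/559977024799; -886595995712/1679931074397 5571771204668/5039793223191 -499881506184/559977024799; 202609492192/559977024799 -499881506184/559977024799 1679167990524/559977024799]

step 0: x̄ = F·x = [1, 0, -3]
step 0: P̄ = F·P·Fᵀ + Q = [68 -14 -24; -14 30 23; -24 23 26]
step 0: y = z − H·x̄ = [0, -5]
step 0: S = H·P̄·Hᵀ + R = [242 21; 21 250]
step 0: K = P̄·Hᵀ·S⁻¹ = [10438/60059 28432/60059; -20792/60059 2227/60059; -17475/60059 -4538/60059]
step 0: x' = x̄ + K·y = [-82101/60059, -11135/60059, -157487/60059]
step 0: P' = (I − K·H)·P̄ = [72532/60059 -31336/60059 20920/60059; -31336/60059 71580/60059 -59992/60059; 20920/60059 -59992/60059 189884/60059]
step 1: x̄ = F·x = [330529/60059, 99951/60059, 88816/60059]
step 1: P̄ = F·P·Fᵀ + Q = [1805384/60059 -816900/60059 -842756/60059; -816900/60059 900877/60059 743195/60059; -842756/60059 743195/60059 957388/60059]
step 1: y = z − H·x̄ = [168600/60059, -640891/60059]
step 1: S = H·P̄·Hᵀ + R = [7773912/60059 2408163/60059; 2408163/60059 5095049/60059]
step 1: K = P̄·Hᵀ·S⁻¹ = [98071640/562933341 87443644/187644447; -186510628/562933341 2391943/187644447; -169531889/562933341 -7994770/187644447]
step 1: x' = x̄ + K·y = [191340401/187644447, 112229276/187644447, 204164458/187644447]
step 1: P' = (I − K·H)·P̄ = [674552392/562933341 -299781056/562933341 207275552/562933341; -299781056/562933341 628265428/562933341 -510488344/562933341; 207275552/562933341 -510488344/562933341 1699104244/562933341]
step 2: x̄ = F·x = [-151423708/62548149, -482086021/187644447, -369856745/187644447]
step 2: P̄ = F·P·Fᵀ + Q = [1837780504/62548149 -2439225908/187644447 -2547435220/187644447; -2439225908/187644447 8065778263/562933341 6700500977/562933341; -2547435220/187644447 6700500977/562933341 8778155824/562933341]
step 2: y = z − H·x̄ = [-1709317681/187644447, 1953561610/187644447]
step 2: S = H·P̄·Hᵀ + R = [70095006148/562933341 21723264713/562933341; 21723264713/562933341 47206898875/562933341]
step 2: K = P̄·Hᵀ·S⁻¹ = [291340878712/1679931074397 782727398500/1679931074397; -1661152213420/5039793223191 63048807599/5039793223191; -169851244539/559977024799 -23665630450/559977024799]
step 2: x' = x̄ + K·y = [1428061999700/1679931074397, 2840439598417/5039793223191, 197107824032/559977024799]
step 2: P' = (I − K·H)·P̄ = [669584264952/559977024799 -886595995712/1679931074397 202609492192/559977024799; -886595995712/1679931074397 5571771204668/5039793223191 -499881506184/559977024799; 202609492192/559977024799 -499881506184/559977024799 1679167990524/559977024799]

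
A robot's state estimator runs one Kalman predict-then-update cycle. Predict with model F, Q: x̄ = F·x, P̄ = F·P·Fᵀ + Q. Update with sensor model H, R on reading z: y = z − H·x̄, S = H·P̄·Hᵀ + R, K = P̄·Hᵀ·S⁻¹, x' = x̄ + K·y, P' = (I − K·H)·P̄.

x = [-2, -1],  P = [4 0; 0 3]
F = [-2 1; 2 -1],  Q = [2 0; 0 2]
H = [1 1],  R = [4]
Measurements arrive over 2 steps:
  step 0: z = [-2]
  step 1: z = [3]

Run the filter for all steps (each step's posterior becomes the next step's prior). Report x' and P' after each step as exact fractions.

step 0: x' = [5/2, -7/2], P' = [41/2 -39/2; -39/2 41/2]
step 1: x' = [-31/4, 37/4], P' = [182 -181; -181 182]

step 0: x̄ = F·x = [3, -3]
step 0: P̄ = F·P·Fᵀ + Q = [21 -19; -19 21]
step 0: y = z − H·x̄ = [-2]
step 0: S = H·P̄·Hᵀ + R = [8]
step 0: K = P̄·Hᵀ·S⁻¹ = [1/4; 1/4]
step 0: x' = x̄ + K·y = [5/2, -7/2]
step 0: P' = (I − K·H)·P̄ = [41/2 -39/2; -39/2 41/2]
step 1: x̄ = F·x = [-17/2, 17/2]
step 1: P̄ = F·P·Fᵀ + Q = [365/2 -361/2; -361/2 365/2]
step 1: y = z − H·x̄ = [3]
step 1: S = H·P̄·Hᵀ + R = [8]
step 1: K = P̄·Hᵀ·S⁻¹ = [1/4; 1/4]
step 1: x' = x̄ + K·y = [-31/4, 37/4]
step 1: P' = (I − K·H)·P̄ = [182 -181; -181 182]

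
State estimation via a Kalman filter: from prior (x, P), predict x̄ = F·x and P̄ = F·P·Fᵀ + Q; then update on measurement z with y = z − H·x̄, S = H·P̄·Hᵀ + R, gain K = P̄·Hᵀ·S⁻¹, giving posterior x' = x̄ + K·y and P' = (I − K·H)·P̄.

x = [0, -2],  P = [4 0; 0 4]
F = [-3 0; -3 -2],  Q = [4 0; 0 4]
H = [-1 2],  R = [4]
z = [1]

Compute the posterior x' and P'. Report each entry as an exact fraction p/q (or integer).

x' = [-56/31, -9/31]
P' = [984/31 508/31; 508/31 292/31]

x̄ = F·x = [0, 4]
P̄ = F·P·Fᵀ + Q = [40 36; 36 56]
y = z − H·x̄ = [-7]
S = H·P̄·Hᵀ + R = [124]
K = P̄·Hᵀ·S⁻¹ = [8/31; 19/31]
x' = x̄ + K·y = [-56/31, -9/31]
P' = (I − K·H)·P̄ = [984/31 508/31; 508/31 292/31]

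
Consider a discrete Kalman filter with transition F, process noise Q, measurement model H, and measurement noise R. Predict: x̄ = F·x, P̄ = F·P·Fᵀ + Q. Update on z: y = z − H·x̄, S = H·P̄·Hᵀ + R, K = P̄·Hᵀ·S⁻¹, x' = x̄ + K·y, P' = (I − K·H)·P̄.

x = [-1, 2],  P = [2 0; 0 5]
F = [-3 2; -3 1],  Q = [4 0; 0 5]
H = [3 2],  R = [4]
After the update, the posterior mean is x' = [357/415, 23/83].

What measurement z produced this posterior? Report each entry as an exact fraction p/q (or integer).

z = [3]

x̄ = F·x = [7, 5]
P̄ = F·P·Fᵀ + Q = [42 28; 28 28]
S = H·P̄·Hᵀ + R = [830]
K = P̄·Hᵀ·S⁻¹ = [91/415; 14/83]
x' − x̄ = [-2548/415, -392/83] = K·y
y = (KᵀK)⁻¹·Kᵀ·(x' − x̄) = [-28]
z = y + H·x̄ = [-28] + [31] = [3]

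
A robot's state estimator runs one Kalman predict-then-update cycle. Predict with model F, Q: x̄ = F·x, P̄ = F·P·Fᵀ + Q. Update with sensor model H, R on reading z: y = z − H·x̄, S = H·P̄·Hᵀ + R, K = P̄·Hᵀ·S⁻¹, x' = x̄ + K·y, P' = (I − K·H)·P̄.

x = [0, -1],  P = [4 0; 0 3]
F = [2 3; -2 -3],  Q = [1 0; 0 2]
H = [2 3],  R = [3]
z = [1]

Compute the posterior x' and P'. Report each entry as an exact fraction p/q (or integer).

x' = [-61/34, 53/34]
P' = [1311/68 -915/68; -915/68 659/68]

x̄ = F·x = [-3, 3]
P̄ = F·P·Fᵀ + Q = [44 -43; -43 45]
y = z − H·x̄ = [-2]
S = H·P̄·Hᵀ + R = [68]
K = P̄·Hᵀ·S⁻¹ = [-41/68; 49/68]
x' = x̄ + K·y = [-61/34, 53/34]
P' = (I − K·H)·P̄ = [1311/68 -915/68; -915/68 659/68]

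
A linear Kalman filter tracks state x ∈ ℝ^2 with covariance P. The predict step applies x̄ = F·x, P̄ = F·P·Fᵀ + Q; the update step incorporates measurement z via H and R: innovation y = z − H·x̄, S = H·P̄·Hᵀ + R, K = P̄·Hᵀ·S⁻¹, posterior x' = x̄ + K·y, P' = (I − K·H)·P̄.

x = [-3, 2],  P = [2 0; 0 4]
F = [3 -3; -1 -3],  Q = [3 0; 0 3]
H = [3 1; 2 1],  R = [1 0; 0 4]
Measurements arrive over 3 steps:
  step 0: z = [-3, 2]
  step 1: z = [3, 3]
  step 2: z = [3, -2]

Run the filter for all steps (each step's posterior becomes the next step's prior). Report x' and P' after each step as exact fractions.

step 0: x̄ = F·x = [-15, -3]
step 0: P̄ = F·P·Fᵀ + Q = [57 30; 30 41]
step 0: y = z − H·x̄ = [45, 35]
step 0: S = H·P̄·Hᵀ + R = [735 533; 533 393]
step 0: K = P̄·Hᵀ·S⁻¹ = [2241/4766 -1293/4766; -1175/2383 2206/2383]
step 0: x' = x̄ + K·y = [-7950/2383, 17186/2383]
step 0: P' = (I − K·H)·P̄ = [7413/4766 -9999/2383; -9999/2383 28822/2383]
step 1: x̄ = F·x = [-75408/2383, -43608/2383]
step 1: P̄ = F·P·Fᵀ + Q = [959775/4766 616545/4766; 616545/4766 420519/4766]
step 1: y = z − H·x̄ = [276981/2383, 201573/2383]
step 1: S = H·P̄·Hᵀ + R = [6381265/2383 4630947/2383; 4630947/2383 6744863/4766]
step 1: K = P̄·Hᵀ·S⁻¹ = [18909180/62701619 -2389605/62701619; -770784/62701619 16430709/62701619]
step 1: x' = x̄ + K·y = [11582061/62701619, 152833647/62701619]
step 1: P' = (I − K·H)·P̄ = [28467600/62701619 -66493620/62701619; -66493620/62701619 198710076/62701619]
step 2: x̄ = F·x = [-423754758/62701619, -10001766/1334077]
step 2: P̄ = F·P·Fᵀ + Q = [3429589101/62701619 44722332/1334077; 44722332/1334077 34170243/1334077]
step 2: y = z − H·x̄ = [1929452133/62701619, 1192189280/62701619]
step 2: S = H·P̄·Hᵀ + R = [45146702573/62701619 32693284047/62701619; 32693284047/62701619 23982962717/62701619]
step 2: K = P̄·Hᵀ·S⁻¹ = [66942527823/221698626728 -8418532389/221698626728; -1555959729/110849313364 28974440607/110849313364]
step 2: x' = x̄ + K·y = [401585660985/221698626728, -328021997775/110849313364]
step 2: P' = (I − K·H)·P̄ = [100616657379/221698626728 -117453722157/110849313364; -117453722157/110849313364 175402603371/55424656682]

step 0: x' = [-7950/2383, 17186/2383], P' = [7413/4766 -9999/2383; -9999/2383 28822/2383]
step 1: x' = [11582061/62701619, 152833647/62701619], P' = [28467600/62701619 -66493620/62701619; -66493620/62701619 198710076/62701619]
step 2: x' = [401585660985/221698626728, -328021997775/110849313364], P' = [100616657379/221698626728 -117453722157/110849313364; -117453722157/110849313364 175402603371/55424656682]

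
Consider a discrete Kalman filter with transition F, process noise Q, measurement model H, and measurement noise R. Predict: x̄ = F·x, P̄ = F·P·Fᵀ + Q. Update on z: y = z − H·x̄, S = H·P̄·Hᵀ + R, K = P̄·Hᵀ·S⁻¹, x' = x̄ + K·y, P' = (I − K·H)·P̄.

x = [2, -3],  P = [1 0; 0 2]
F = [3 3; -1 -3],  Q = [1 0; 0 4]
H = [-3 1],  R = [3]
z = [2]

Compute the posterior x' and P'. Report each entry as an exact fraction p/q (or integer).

x' = [129/202, 406/101]
P' = [287/404 273/202; 273/202 474/101]

x̄ = F·x = [-3, 7]
P̄ = F·P·Fᵀ + Q = [28 -21; -21 23]
y = z − H·x̄ = [-14]
S = H·P̄·Hᵀ + R = [404]
K = P̄·Hᵀ·S⁻¹ = [-105/404; 43/202]
x' = x̄ + K·y = [129/202, 406/101]
P' = (I − K·H)·P̄ = [287/404 273/202; 273/202 474/101]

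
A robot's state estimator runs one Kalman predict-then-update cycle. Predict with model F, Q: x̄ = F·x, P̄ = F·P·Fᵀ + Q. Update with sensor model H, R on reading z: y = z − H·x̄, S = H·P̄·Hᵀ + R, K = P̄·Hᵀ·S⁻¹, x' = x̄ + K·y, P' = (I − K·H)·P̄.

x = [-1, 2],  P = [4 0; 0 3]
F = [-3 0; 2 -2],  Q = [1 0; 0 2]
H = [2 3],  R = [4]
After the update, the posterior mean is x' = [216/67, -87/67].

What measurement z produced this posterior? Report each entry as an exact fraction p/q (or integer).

z = [3]

x̄ = F·x = [3, -6]
P̄ = F·P·Fᵀ + Q = [37 -24; -24 30]
S = H·P̄·Hᵀ + R = [134]
K = P̄·Hᵀ·S⁻¹ = [1/67; 21/67]
x' − x̄ = [15/67, 315/67] = K·y
y = (KᵀK)⁻¹·Kᵀ·(x' − x̄) = [15]
z = y + H·x̄ = [15] + [-12] = [3]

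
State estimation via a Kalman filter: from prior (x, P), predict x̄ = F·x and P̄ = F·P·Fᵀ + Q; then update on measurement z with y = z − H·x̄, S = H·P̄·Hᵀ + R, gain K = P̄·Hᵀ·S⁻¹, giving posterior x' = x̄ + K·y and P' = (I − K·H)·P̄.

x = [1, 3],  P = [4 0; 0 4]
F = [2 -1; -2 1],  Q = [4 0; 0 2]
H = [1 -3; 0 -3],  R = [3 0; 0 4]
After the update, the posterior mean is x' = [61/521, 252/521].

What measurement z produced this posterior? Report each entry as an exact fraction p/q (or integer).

z = [-1, -2]

x̄ = F·x = [-1, 1]
P̄ = F·P·Fᵀ + Q = [24 -20; -20 22]
S = H·P̄·Hᵀ + R = [345 258; 258 202]
K = P̄·Hᵀ·S⁻¹ = [248/521 -162/521; -172/1563 -97/521]
x' − x̄ = [582/521, -269/521] = K·y
y = (KᵀK)⁻¹·Kᵀ·(x' − x̄) = [3, 1]
z = y + H·x̄ = [3, 1] + [-4, -3] = [-1, -2]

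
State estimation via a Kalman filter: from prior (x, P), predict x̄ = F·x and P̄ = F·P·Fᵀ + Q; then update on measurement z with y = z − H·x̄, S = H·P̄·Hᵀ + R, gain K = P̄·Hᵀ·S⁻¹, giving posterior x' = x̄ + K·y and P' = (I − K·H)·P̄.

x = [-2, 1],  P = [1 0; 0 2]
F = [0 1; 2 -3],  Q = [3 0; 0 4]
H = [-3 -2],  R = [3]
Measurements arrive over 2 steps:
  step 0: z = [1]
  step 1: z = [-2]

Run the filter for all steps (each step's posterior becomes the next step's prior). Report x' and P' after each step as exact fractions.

step 0: x̄ = F·x = [1, -7]
step 0: P̄ = F·P·Fᵀ + Q = [5 -6; -6 26]
step 0: y = z − H·x̄ = [-10]
step 0: S = H·P̄·Hᵀ + R = [80]
step 0: K = P̄·Hᵀ·S⁻¹ = [-3/80; -17/40]
step 0: x' = x̄ + K·y = [11/8, -11/4]
step 0: P' = (I − K·H)·P̄ = [391/80 -291/40; -291/40 231/20]
step 1: x̄ = F·x = [-11/4, 11]
step 1: P̄ = F·P·Fᵀ + Q = [291/20 -246/5; -246/5 1074/5]
step 1: y = z − H·x̄ = [47/4]
step 1: S = H·P̄·Hᵀ + R = [1611/4]
step 1: K = P̄·Hᵀ·S⁻¹ = [73/537; -376/537]
step 1: x' = x̄ + K·y = [-619/537, 1489/537]
step 1: P' = (I − K·H)·P̄ = [6361/895 -9724/895; -9724/895 15526/895]

step 0: x' = [11/8, -11/4], P' = [391/80 -291/40; -291/40 231/20]
step 1: x' = [-619/537, 1489/537], P' = [6361/895 -9724/895; -9724/895 15526/895]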